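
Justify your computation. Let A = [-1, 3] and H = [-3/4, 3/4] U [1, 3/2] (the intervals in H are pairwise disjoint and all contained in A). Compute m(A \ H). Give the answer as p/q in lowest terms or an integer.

The ambient interval has length m(A) = 3 - (-1) = 4.
Since the holes are disjoint and sit inside A, by finite additivity
  m(H) = sum_i (b_i - a_i), and m(A \ H) = m(A) - m(H).
Computing the hole measures:
  m(H_1) = 3/4 - (-3/4) = 3/2.
  m(H_2) = 3/2 - 1 = 1/2.
Summed: m(H) = 3/2 + 1/2 = 2.
So m(A \ H) = 4 - 2 = 2.

2


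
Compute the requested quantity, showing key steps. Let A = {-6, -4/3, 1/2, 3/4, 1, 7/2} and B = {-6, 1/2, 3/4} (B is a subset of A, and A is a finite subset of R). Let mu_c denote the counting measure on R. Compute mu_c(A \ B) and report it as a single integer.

Counting measure assigns mu_c(E) = |E| (number of elements) when E is finite. For B subset A, A \ B is the set of elements of A not in B, so |A \ B| = |A| - |B|.
|A| = 6, |B| = 3, so mu_c(A \ B) = 6 - 3 = 3.

3


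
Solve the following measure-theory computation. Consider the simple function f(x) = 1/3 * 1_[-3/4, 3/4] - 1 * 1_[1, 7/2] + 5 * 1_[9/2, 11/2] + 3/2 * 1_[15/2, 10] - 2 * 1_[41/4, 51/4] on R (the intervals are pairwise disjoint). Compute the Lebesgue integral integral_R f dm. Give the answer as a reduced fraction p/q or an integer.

For a simple function f = sum_i c_i * 1_{A_i} with disjoint A_i,
  integral f dm = sum_i c_i * m(A_i).
Lengths of the A_i:
  m(A_1) = 3/4 - (-3/4) = 3/2.
  m(A_2) = 7/2 - 1 = 5/2.
  m(A_3) = 11/2 - 9/2 = 1.
  m(A_4) = 10 - 15/2 = 5/2.
  m(A_5) = 51/4 - 41/4 = 5/2.
Contributions c_i * m(A_i):
  (1/3) * (3/2) = 1/2.
  (-1) * (5/2) = -5/2.
  (5) * (1) = 5.
  (3/2) * (5/2) = 15/4.
  (-2) * (5/2) = -5.
Total: 1/2 - 5/2 + 5 + 15/4 - 5 = 7/4.

7/4


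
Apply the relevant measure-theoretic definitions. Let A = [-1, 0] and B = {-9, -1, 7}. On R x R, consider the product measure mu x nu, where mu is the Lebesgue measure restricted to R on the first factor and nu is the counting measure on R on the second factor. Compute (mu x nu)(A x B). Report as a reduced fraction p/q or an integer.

For a measurable rectangle A x B, the product measure satisfies
  (mu x nu)(A x B) = mu(A) * nu(B).
  mu(A) = 1.
  nu(B) = 3.
  (mu x nu)(A x B) = 1 * 3 = 3.

3


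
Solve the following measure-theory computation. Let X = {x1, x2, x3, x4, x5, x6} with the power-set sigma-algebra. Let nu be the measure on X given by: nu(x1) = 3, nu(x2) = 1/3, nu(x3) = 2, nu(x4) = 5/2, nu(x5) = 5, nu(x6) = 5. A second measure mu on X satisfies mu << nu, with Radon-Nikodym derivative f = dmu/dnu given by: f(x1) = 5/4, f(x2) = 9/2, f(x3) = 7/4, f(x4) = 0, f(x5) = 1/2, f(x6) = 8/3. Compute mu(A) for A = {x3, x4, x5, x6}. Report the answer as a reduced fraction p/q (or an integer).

By the defining property of the Radon-Nikodym derivative, for every measurable set A,
  mu(A) = integral_A f dnu.
Since nu is a discrete measure concentrated on the atoms of X, the integral over A reduces to the sum
  mu(A) = sum_{x in A} f(x) * nu({x}).
Computing each term:
  x3: f(x3) * nu(x3) = 7/4 * 2 = 7/2.
  x4: f(x4) * nu(x4) = 0 * 5/2 = 0.
  x5: f(x5) * nu(x5) = 1/2 * 5 = 5/2.
  x6: f(x6) * nu(x6) = 8/3 * 5 = 40/3.
Summing: mu(A) = 7/2 + 0 + 5/2 + 40/3 = 58/3.

58/3


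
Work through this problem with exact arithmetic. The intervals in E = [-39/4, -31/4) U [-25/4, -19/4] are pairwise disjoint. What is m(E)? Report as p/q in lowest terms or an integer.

For pairwise disjoint intervals, m(union_i I_i) = sum_i m(I_i),
and m is invariant under swapping open/closed endpoints (single points have measure 0).
So m(E) = sum_i (b_i - a_i).
  I_1 has length -31/4 - (-39/4) = 2.
  I_2 has length -19/4 - (-25/4) = 3/2.
Summing:
  m(E) = 2 + 3/2 = 7/2.

7/2


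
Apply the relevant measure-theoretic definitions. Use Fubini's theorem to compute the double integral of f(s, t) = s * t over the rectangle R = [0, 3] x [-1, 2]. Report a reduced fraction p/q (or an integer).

f(s, t) is a tensor product of a function of s and a function of t, and both factors are bounded continuous (hence Lebesgue integrable) on the rectangle, so Fubini's theorem applies:
  integral_R f d(m x m) = (integral_a1^b1 s ds) * (integral_a2^b2 t dt).
Inner integral in s: integral_{0}^{3} s ds = (3^2 - 0^2)/2
  = 9/2.
Inner integral in t: integral_{-1}^{2} t dt = (2^2 - (-1)^2)/2
  = 3/2.
Product: (9/2) * (3/2) = 27/4.

27/4


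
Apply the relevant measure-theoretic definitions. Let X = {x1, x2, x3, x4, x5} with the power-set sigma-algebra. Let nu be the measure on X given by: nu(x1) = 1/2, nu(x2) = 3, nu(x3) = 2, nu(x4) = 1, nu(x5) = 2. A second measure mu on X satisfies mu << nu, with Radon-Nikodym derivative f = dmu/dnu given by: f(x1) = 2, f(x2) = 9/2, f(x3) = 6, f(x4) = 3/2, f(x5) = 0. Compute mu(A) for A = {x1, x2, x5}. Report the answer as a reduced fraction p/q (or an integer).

By the defining property of the Radon-Nikodym derivative, for every measurable set A,
  mu(A) = integral_A f dnu.
Since nu is a discrete measure concentrated on the atoms of X, the integral over A reduces to the sum
  mu(A) = sum_{x in A} f(x) * nu({x}).
Computing each term:
  x1: f(x1) * nu(x1) = 2 * 1/2 = 1.
  x2: f(x2) * nu(x2) = 9/2 * 3 = 27/2.
  x5: f(x5) * nu(x5) = 0 * 2 = 0.
Summing: mu(A) = 1 + 27/2 + 0 = 29/2.

29/2


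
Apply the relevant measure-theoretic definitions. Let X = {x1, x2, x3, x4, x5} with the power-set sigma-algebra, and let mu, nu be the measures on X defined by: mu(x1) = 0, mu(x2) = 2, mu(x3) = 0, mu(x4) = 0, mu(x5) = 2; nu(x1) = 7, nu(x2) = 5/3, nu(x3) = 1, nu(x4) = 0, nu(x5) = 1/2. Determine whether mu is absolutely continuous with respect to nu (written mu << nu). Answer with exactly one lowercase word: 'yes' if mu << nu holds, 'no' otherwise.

mu << nu means: every nu-null measurable set is also mu-null; equivalently, for every atom x, if nu({x}) = 0 then mu({x}) = 0.
Checking each atom:
  x1: nu = 7 > 0 -> no constraint.
  x2: nu = 5/3 > 0 -> no constraint.
  x3: nu = 1 > 0 -> no constraint.
  x4: nu = 0, mu = 0 -> consistent with mu << nu.
  x5: nu = 1/2 > 0 -> no constraint.
No atom violates the condition. Therefore mu << nu.

yes


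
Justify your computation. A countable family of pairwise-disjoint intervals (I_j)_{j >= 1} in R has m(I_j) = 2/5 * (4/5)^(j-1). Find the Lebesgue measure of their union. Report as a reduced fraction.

By countable additivity of the Lebesgue measure on pairwise disjoint measurable sets,
  m(union_{j >= 1} I_j) = sum_{j >= 1} m(I_j) = sum_{j >= 1} a * r^(j-1),
  with a = 2/5 and r = 4/5.
Since 0 < r = 4/5 < 1, the geometric series converges:
  sum_{j >= 1} a * r^(j-1) = a / (1 - r).
  = 2/5 / (1 - 4/5)
  = 2/5 / (1/5)
  = 2.

2


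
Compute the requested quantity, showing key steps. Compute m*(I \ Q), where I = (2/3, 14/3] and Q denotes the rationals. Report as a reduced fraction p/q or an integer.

The interval I = (2/3, 14/3] has m(I) = 14/3 - 2/3 = 4 (endpoints are measure-zero, so open/closed/half-open agree). Write I = (I cap Q) u (I \ Q). The rationals in I are countable, so m*(I cap Q) = 0 (cover each rational by intervals whose total length is arbitrarily small). By countable subadditivity m*(I) <= m*(I cap Q) + m*(I \ Q), hence m*(I \ Q) >= m(I) = 4. The reverse inequality m*(I \ Q) <= m*(I) = 4 is trivial since (I \ Q) is a subset of I. Therefore m*(I \ Q) = 4.

4


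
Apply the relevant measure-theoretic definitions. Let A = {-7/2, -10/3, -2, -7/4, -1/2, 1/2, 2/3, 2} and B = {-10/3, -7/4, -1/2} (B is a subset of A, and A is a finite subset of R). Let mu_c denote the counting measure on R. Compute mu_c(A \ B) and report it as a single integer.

Counting measure assigns mu_c(E) = |E| (number of elements) when E is finite. For B subset A, A \ B is the set of elements of A not in B, so |A \ B| = |A| - |B|.
|A| = 8, |B| = 3, so mu_c(A \ B) = 8 - 3 = 5.

5


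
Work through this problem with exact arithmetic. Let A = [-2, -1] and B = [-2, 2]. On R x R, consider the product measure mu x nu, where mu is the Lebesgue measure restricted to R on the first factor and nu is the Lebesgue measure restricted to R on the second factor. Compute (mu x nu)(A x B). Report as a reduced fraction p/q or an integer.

For a measurable rectangle A x B, the product measure satisfies
  (mu x nu)(A x B) = mu(A) * nu(B).
  mu(A) = 1.
  nu(B) = 4.
  (mu x nu)(A x B) = 1 * 4 = 4.

4


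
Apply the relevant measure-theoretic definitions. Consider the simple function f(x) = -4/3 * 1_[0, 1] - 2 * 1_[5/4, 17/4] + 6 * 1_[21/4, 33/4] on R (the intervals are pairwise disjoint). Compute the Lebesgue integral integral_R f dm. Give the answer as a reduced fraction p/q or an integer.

For a simple function f = sum_i c_i * 1_{A_i} with disjoint A_i,
  integral f dm = sum_i c_i * m(A_i).
Lengths of the A_i:
  m(A_1) = 1 - 0 = 1.
  m(A_2) = 17/4 - 5/4 = 3.
  m(A_3) = 33/4 - 21/4 = 3.
Contributions c_i * m(A_i):
  (-4/3) * (1) = -4/3.
  (-2) * (3) = -6.
  (6) * (3) = 18.
Total: -4/3 - 6 + 18 = 32/3.

32/3


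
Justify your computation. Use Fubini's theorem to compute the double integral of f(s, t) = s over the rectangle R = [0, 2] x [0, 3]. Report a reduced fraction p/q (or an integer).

f(s, t) is a tensor product of a function of s and a function of t, and both factors are bounded continuous (hence Lebesgue integrable) on the rectangle, so Fubini's theorem applies:
  integral_R f d(m x m) = (integral_a1^b1 s ds) * (integral_a2^b2 1 dt).
Inner integral in s: integral_{0}^{2} s ds = (2^2 - 0^2)/2
  = 2.
Inner integral in t: integral_{0}^{3} 1 dt = (3^1 - 0^1)/1
  = 3.
Product: (2) * (3) = 6.

6


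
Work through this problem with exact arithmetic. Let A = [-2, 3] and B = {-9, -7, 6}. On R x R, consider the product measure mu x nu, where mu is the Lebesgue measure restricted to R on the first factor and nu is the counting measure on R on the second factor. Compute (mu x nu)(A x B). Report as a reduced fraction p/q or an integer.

For a measurable rectangle A x B, the product measure satisfies
  (mu x nu)(A x B) = mu(A) * nu(B).
  mu(A) = 5.
  nu(B) = 3.
  (mu x nu)(A x B) = 5 * 3 = 15.

15


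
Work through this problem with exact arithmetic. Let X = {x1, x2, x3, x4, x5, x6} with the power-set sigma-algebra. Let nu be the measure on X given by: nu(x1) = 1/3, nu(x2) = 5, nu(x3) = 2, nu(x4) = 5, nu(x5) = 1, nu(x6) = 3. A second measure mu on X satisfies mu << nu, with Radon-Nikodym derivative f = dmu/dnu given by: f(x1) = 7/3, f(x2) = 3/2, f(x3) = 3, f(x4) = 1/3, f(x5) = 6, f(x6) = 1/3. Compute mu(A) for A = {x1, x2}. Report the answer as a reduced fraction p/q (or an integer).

By the defining property of the Radon-Nikodym derivative, for every measurable set A,
  mu(A) = integral_A f dnu.
Since nu is a discrete measure concentrated on the atoms of X, the integral over A reduces to the sum
  mu(A) = sum_{x in A} f(x) * nu({x}).
Computing each term:
  x1: f(x1) * nu(x1) = 7/3 * 1/3 = 7/9.
  x2: f(x2) * nu(x2) = 3/2 * 5 = 15/2.
Summing: mu(A) = 7/9 + 15/2 = 149/18.

149/18


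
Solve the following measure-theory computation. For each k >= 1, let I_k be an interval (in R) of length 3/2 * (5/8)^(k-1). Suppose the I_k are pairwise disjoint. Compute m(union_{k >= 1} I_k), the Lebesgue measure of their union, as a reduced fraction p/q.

By countable additivity of the Lebesgue measure on pairwise disjoint measurable sets,
  m(union_{k >= 1} I_k) = sum_{k >= 1} m(I_k) = sum_{k >= 1} a * r^(k-1),
  with a = 3/2 and r = 5/8.
Since 0 < r = 5/8 < 1, the geometric series converges:
  sum_{k >= 1} a * r^(k-1) = a / (1 - r).
  = 3/2 / (1 - 5/8)
  = 3/2 / (3/8)
  = 4.

4


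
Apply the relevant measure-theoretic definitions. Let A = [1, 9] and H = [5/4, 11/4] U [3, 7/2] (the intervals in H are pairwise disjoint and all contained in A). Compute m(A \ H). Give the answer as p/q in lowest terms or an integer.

The ambient interval has length m(A) = 9 - 1 = 8.
Since the holes are disjoint and sit inside A, by finite additivity
  m(H) = sum_i (b_i - a_i), and m(A \ H) = m(A) - m(H).
Computing the hole measures:
  m(H_1) = 11/4 - 5/4 = 3/2.
  m(H_2) = 7/2 - 3 = 1/2.
Summed: m(H) = 3/2 + 1/2 = 2.
So m(A \ H) = 8 - 2 = 6.

6


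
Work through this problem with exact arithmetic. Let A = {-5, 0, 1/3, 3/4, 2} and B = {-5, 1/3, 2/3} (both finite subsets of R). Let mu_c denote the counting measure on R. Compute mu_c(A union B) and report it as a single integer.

Counting measure on a finite set equals cardinality. By inclusion-exclusion, |A union B| = |A| + |B| - |A cap B|.
|A| = 5, |B| = 3, |A cap B| = 2.
So mu_c(A union B) = 5 + 3 - 2 = 6.

6


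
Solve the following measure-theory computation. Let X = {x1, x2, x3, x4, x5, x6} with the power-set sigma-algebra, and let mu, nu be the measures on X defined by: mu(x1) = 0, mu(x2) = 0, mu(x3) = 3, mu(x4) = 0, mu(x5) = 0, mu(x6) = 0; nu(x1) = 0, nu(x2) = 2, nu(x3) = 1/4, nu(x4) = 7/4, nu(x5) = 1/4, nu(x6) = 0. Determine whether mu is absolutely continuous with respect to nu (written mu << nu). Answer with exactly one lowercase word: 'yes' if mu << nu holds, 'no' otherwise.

mu << nu means: every nu-null measurable set is also mu-null; equivalently, for every atom x, if nu({x}) = 0 then mu({x}) = 0.
Checking each atom:
  x1: nu = 0, mu = 0 -> consistent with mu << nu.
  x2: nu = 2 > 0 -> no constraint.
  x3: nu = 1/4 > 0 -> no constraint.
  x4: nu = 7/4 > 0 -> no constraint.
  x5: nu = 1/4 > 0 -> no constraint.
  x6: nu = 0, mu = 0 -> consistent with mu << nu.
No atom violates the condition. Therefore mu << nu.

yes


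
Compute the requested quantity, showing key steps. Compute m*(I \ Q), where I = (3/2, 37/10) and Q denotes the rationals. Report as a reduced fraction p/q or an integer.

The interval I = (3/2, 37/10) has m(I) = 37/10 - 3/2 = 11/5 (endpoints are measure-zero, so open/closed/half-open agree). Write I = (I cap Q) u (I \ Q). The rationals in I are countable, so m*(I cap Q) = 0 (cover each rational by intervals whose total length is arbitrarily small). By countable subadditivity m*(I) <= m*(I cap Q) + m*(I \ Q), hence m*(I \ Q) >= m(I) = 11/5. The reverse inequality m*(I \ Q) <= m*(I) = 11/5 is trivial since (I \ Q) is a subset of I. Therefore m*(I \ Q) = 11/5.

11/5


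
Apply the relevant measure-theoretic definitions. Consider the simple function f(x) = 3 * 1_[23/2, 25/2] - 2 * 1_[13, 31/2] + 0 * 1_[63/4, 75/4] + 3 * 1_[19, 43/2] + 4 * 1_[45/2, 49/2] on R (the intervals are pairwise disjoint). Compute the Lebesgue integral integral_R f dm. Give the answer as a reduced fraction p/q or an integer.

For a simple function f = sum_i c_i * 1_{A_i} with disjoint A_i,
  integral f dm = sum_i c_i * m(A_i).
Lengths of the A_i:
  m(A_1) = 25/2 - 23/2 = 1.
  m(A_2) = 31/2 - 13 = 5/2.
  m(A_3) = 75/4 - 63/4 = 3.
  m(A_4) = 43/2 - 19 = 5/2.
  m(A_5) = 49/2 - 45/2 = 2.
Contributions c_i * m(A_i):
  (3) * (1) = 3.
  (-2) * (5/2) = -5.
  (0) * (3) = 0.
  (3) * (5/2) = 15/2.
  (4) * (2) = 8.
Total: 3 - 5 + 0 + 15/2 + 8 = 27/2.

27/2


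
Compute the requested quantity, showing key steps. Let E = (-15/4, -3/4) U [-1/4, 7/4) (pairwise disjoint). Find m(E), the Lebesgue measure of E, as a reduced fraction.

For pairwise disjoint intervals, m(union_i I_i) = sum_i m(I_i),
and m is invariant under swapping open/closed endpoints (single points have measure 0).
So m(E) = sum_i (b_i - a_i).
  I_1 has length -3/4 - (-15/4) = 3.
  I_2 has length 7/4 - (-1/4) = 2.
Summing:
  m(E) = 3 + 2 = 5.

5


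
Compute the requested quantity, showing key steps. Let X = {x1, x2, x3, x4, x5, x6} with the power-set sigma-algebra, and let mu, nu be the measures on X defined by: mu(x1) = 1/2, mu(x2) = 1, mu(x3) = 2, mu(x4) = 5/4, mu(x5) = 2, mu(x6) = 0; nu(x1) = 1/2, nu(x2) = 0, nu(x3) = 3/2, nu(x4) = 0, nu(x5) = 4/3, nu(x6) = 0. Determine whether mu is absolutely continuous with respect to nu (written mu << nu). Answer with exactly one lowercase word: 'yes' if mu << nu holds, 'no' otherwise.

mu << nu means: every nu-null measurable set is also mu-null; equivalently, for every atom x, if nu({x}) = 0 then mu({x}) = 0.
Checking each atom:
  x1: nu = 1/2 > 0 -> no constraint.
  x2: nu = 0, mu = 1 > 0 -> violates mu << nu.
  x3: nu = 3/2 > 0 -> no constraint.
  x4: nu = 0, mu = 5/4 > 0 -> violates mu << nu.
  x5: nu = 4/3 > 0 -> no constraint.
  x6: nu = 0, mu = 0 -> consistent with mu << nu.
The atom(s) x2, x4 violate the condition (nu = 0 but mu > 0). Therefore mu is NOT absolutely continuous w.r.t. nu.

no


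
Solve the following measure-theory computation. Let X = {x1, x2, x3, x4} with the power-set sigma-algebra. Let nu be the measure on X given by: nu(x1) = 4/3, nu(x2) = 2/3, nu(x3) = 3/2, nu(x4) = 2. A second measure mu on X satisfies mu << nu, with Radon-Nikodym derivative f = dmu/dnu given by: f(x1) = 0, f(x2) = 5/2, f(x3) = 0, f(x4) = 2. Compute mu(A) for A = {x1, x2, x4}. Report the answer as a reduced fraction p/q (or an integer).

By the defining property of the Radon-Nikodym derivative, for every measurable set A,
  mu(A) = integral_A f dnu.
Since nu is a discrete measure concentrated on the atoms of X, the integral over A reduces to the sum
  mu(A) = sum_{x in A} f(x) * nu({x}).
Computing each term:
  x1: f(x1) * nu(x1) = 0 * 4/3 = 0.
  x2: f(x2) * nu(x2) = 5/2 * 2/3 = 5/3.
  x4: f(x4) * nu(x4) = 2 * 2 = 4.
Summing: mu(A) = 0 + 5/3 + 4 = 17/3.

17/3


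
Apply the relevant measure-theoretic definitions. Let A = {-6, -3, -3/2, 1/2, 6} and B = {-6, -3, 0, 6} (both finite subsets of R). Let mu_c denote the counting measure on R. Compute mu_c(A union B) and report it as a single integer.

Counting measure on a finite set equals cardinality. By inclusion-exclusion, |A union B| = |A| + |B| - |A cap B|.
|A| = 5, |B| = 4, |A cap B| = 3.
So mu_c(A union B) = 5 + 4 - 3 = 6.

6


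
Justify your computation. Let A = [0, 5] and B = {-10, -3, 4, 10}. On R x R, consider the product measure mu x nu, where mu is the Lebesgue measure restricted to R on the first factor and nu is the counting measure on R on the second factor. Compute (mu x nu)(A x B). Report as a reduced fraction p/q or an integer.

For a measurable rectangle A x B, the product measure satisfies
  (mu x nu)(A x B) = mu(A) * nu(B).
  mu(A) = 5.
  nu(B) = 4.
  (mu x nu)(A x B) = 5 * 4 = 20.

20


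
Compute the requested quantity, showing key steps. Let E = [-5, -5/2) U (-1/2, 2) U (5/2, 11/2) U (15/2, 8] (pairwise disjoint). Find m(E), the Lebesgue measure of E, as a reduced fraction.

For pairwise disjoint intervals, m(union_i I_i) = sum_i m(I_i),
and m is invariant under swapping open/closed endpoints (single points have measure 0).
So m(E) = sum_i (b_i - a_i).
  I_1 has length -5/2 - (-5) = 5/2.
  I_2 has length 2 - (-1/2) = 5/2.
  I_3 has length 11/2 - 5/2 = 3.
  I_4 has length 8 - 15/2 = 1/2.
Summing:
  m(E) = 5/2 + 5/2 + 3 + 1/2 = 17/2.

17/2


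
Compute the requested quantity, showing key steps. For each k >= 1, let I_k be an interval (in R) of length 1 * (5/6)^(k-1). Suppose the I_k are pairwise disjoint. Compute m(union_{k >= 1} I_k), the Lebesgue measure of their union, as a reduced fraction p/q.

By countable additivity of the Lebesgue measure on pairwise disjoint measurable sets,
  m(union_{k >= 1} I_k) = sum_{k >= 1} m(I_k) = sum_{k >= 1} a * r^(k-1),
  with a = 1 and r = 5/6.
Since 0 < r = 5/6 < 1, the geometric series converges:
  sum_{k >= 1} a * r^(k-1) = a / (1 - r).
  = 1 / (1 - 5/6)
  = 1 / (1/6)
  = 6.

6


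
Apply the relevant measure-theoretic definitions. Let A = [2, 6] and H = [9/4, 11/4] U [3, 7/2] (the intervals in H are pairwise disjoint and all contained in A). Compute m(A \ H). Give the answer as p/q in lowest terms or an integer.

The ambient interval has length m(A) = 6 - 2 = 4.
Since the holes are disjoint and sit inside A, by finite additivity
  m(H) = sum_i (b_i - a_i), and m(A \ H) = m(A) - m(H).
Computing the hole measures:
  m(H_1) = 11/4 - 9/4 = 1/2.
  m(H_2) = 7/2 - 3 = 1/2.
Summed: m(H) = 1/2 + 1/2 = 1.
So m(A \ H) = 4 - 1 = 3.

3


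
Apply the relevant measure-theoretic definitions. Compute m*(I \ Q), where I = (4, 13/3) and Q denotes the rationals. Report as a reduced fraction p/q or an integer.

The interval I = (4, 13/3) has m(I) = 13/3 - 4 = 1/3 (endpoints are measure-zero, so open/closed/half-open agree). Write I = (I cap Q) u (I \ Q). The rationals in I are countable, so m*(I cap Q) = 0 (cover each rational by intervals whose total length is arbitrarily small). By countable subadditivity m*(I) <= m*(I cap Q) + m*(I \ Q), hence m*(I \ Q) >= m(I) = 1/3. The reverse inequality m*(I \ Q) <= m*(I) = 1/3 is trivial since (I \ Q) is a subset of I. Therefore m*(I \ Q) = 1/3.

1/3


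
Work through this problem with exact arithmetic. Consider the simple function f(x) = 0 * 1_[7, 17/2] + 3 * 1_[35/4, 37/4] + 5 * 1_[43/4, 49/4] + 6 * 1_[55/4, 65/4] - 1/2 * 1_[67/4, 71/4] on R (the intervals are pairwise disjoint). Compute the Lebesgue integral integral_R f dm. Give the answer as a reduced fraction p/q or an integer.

For a simple function f = sum_i c_i * 1_{A_i} with disjoint A_i,
  integral f dm = sum_i c_i * m(A_i).
Lengths of the A_i:
  m(A_1) = 17/2 - 7 = 3/2.
  m(A_2) = 37/4 - 35/4 = 1/2.
  m(A_3) = 49/4 - 43/4 = 3/2.
  m(A_4) = 65/4 - 55/4 = 5/2.
  m(A_5) = 71/4 - 67/4 = 1.
Contributions c_i * m(A_i):
  (0) * (3/2) = 0.
  (3) * (1/2) = 3/2.
  (5) * (3/2) = 15/2.
  (6) * (5/2) = 15.
  (-1/2) * (1) = -1/2.
Total: 0 + 3/2 + 15/2 + 15 - 1/2 = 47/2.

47/2


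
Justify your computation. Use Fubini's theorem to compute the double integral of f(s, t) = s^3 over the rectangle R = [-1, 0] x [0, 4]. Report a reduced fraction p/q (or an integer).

f(s, t) is a tensor product of a function of s and a function of t, and both factors are bounded continuous (hence Lebesgue integrable) on the rectangle, so Fubini's theorem applies:
  integral_R f d(m x m) = (integral_a1^b1 s^3 ds) * (integral_a2^b2 1 dt).
Inner integral in s: integral_{-1}^{0} s^3 ds = (0^4 - (-1)^4)/4
  = -1/4.
Inner integral in t: integral_{0}^{4} 1 dt = (4^1 - 0^1)/1
  = 4.
Product: (-1/4) * (4) = -1.

-1


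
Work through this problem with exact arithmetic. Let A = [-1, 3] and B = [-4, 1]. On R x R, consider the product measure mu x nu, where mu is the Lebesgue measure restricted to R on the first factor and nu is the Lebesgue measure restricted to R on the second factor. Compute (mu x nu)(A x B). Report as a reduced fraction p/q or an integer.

For a measurable rectangle A x B, the product measure satisfies
  (mu x nu)(A x B) = mu(A) * nu(B).
  mu(A) = 4.
  nu(B) = 5.
  (mu x nu)(A x B) = 4 * 5 = 20.

20


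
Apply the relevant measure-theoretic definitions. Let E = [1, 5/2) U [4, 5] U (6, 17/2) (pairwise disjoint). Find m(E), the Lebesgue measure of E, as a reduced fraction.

For pairwise disjoint intervals, m(union_i I_i) = sum_i m(I_i),
and m is invariant under swapping open/closed endpoints (single points have measure 0).
So m(E) = sum_i (b_i - a_i).
  I_1 has length 5/2 - 1 = 3/2.
  I_2 has length 5 - 4 = 1.
  I_3 has length 17/2 - 6 = 5/2.
Summing:
  m(E) = 3/2 + 1 + 5/2 = 5.

5


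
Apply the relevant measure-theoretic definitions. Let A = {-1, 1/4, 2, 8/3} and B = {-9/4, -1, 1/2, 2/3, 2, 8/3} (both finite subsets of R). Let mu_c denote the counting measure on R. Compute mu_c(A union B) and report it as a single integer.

Counting measure on a finite set equals cardinality. By inclusion-exclusion, |A union B| = |A| + |B| - |A cap B|.
|A| = 4, |B| = 6, |A cap B| = 3.
So mu_c(A union B) = 4 + 6 - 3 = 7.

7


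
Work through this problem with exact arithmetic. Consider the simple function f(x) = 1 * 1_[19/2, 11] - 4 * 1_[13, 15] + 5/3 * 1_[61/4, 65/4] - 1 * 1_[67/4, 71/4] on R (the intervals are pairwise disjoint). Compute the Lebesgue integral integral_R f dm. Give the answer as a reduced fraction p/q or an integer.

For a simple function f = sum_i c_i * 1_{A_i} with disjoint A_i,
  integral f dm = sum_i c_i * m(A_i).
Lengths of the A_i:
  m(A_1) = 11 - 19/2 = 3/2.
  m(A_2) = 15 - 13 = 2.
  m(A_3) = 65/4 - 61/4 = 1.
  m(A_4) = 71/4 - 67/4 = 1.
Contributions c_i * m(A_i):
  (1) * (3/2) = 3/2.
  (-4) * (2) = -8.
  (5/3) * (1) = 5/3.
  (-1) * (1) = -1.
Total: 3/2 - 8 + 5/3 - 1 = -35/6.

-35/6


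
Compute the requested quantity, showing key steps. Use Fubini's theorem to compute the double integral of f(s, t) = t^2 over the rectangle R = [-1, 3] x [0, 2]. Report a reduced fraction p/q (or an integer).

f(s, t) is a tensor product of a function of s and a function of t, and both factors are bounded continuous (hence Lebesgue integrable) on the rectangle, so Fubini's theorem applies:
  integral_R f d(m x m) = (integral_a1^b1 1 ds) * (integral_a2^b2 t^2 dt).
Inner integral in s: integral_{-1}^{3} 1 ds = (3^1 - (-1)^1)/1
  = 4.
Inner integral in t: integral_{0}^{2} t^2 dt = (2^3 - 0^3)/3
  = 8/3.
Product: (4) * (8/3) = 32/3.

32/3


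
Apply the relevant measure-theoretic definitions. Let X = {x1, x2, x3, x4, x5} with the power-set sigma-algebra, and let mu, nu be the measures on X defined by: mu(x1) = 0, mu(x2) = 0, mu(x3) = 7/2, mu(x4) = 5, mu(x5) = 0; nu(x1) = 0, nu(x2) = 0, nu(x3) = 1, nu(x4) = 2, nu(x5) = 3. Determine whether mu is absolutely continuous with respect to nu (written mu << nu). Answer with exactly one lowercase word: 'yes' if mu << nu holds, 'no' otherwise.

mu << nu means: every nu-null measurable set is also mu-null; equivalently, for every atom x, if nu({x}) = 0 then mu({x}) = 0.
Checking each atom:
  x1: nu = 0, mu = 0 -> consistent with mu << nu.
  x2: nu = 0, mu = 0 -> consistent with mu << nu.
  x3: nu = 1 > 0 -> no constraint.
  x4: nu = 2 > 0 -> no constraint.
  x5: nu = 3 > 0 -> no constraint.
No atom violates the condition. Therefore mu << nu.

yes


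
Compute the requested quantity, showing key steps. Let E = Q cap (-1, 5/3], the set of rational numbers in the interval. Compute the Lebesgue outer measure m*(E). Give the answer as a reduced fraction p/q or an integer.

Q cap (-1, 5/3] is countable; list its elements as q_1, q_2, ... . Fix eps > 0 and cover the k-th point by an interval of length eps * 2^(-k). The cover has total length eps * sum_{k>=1} 2^(-k) = eps, so by definition of outer measure m*(Q cap (-1, 5/3]) <= eps. Since eps was arbitrary and m* >= 0, the outer measure is 0.

0


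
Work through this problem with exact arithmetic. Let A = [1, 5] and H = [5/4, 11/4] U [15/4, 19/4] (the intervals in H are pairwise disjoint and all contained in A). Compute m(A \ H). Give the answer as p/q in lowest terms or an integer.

The ambient interval has length m(A) = 5 - 1 = 4.
Since the holes are disjoint and sit inside A, by finite additivity
  m(H) = sum_i (b_i - a_i), and m(A \ H) = m(A) - m(H).
Computing the hole measures:
  m(H_1) = 11/4 - 5/4 = 3/2.
  m(H_2) = 19/4 - 15/4 = 1.
Summed: m(H) = 3/2 + 1 = 5/2.
So m(A \ H) = 4 - 5/2 = 3/2.

3/2


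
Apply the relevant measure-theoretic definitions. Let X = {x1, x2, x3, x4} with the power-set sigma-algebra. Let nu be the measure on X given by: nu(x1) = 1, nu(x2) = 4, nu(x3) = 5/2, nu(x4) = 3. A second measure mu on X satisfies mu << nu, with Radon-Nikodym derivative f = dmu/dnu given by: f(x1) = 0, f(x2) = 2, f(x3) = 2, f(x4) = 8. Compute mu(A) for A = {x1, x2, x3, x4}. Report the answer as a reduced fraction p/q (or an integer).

By the defining property of the Radon-Nikodym derivative, for every measurable set A,
  mu(A) = integral_A f dnu.
Since nu is a discrete measure concentrated on the atoms of X, the integral over A reduces to the sum
  mu(A) = sum_{x in A} f(x) * nu({x}).
Computing each term:
  x1: f(x1) * nu(x1) = 0 * 1 = 0.
  x2: f(x2) * nu(x2) = 2 * 4 = 8.
  x3: f(x3) * nu(x3) = 2 * 5/2 = 5.
  x4: f(x4) * nu(x4) = 8 * 3 = 24.
Summing: mu(A) = 0 + 8 + 5 + 24 = 37.

37


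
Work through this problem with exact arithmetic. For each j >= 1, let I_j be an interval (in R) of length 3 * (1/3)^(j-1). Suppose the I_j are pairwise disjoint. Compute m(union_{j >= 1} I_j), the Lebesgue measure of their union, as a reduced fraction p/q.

By countable additivity of the Lebesgue measure on pairwise disjoint measurable sets,
  m(union_{j >= 1} I_j) = sum_{j >= 1} m(I_j) = sum_{j >= 1} a * r^(j-1),
  with a = 3 and r = 1/3.
Since 0 < r = 1/3 < 1, the geometric series converges:
  sum_{j >= 1} a * r^(j-1) = a / (1 - r).
  = 3 / (1 - 1/3)
  = 3 / (2/3)
  = 9/2.

9/2


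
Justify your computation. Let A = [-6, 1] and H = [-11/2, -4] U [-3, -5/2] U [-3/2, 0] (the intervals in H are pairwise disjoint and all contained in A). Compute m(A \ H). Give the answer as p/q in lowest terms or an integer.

The ambient interval has length m(A) = 1 - (-6) = 7.
Since the holes are disjoint and sit inside A, by finite additivity
  m(H) = sum_i (b_i - a_i), and m(A \ H) = m(A) - m(H).
Computing the hole measures:
  m(H_1) = -4 - (-11/2) = 3/2.
  m(H_2) = -5/2 - (-3) = 1/2.
  m(H_3) = 0 - (-3/2) = 3/2.
Summed: m(H) = 3/2 + 1/2 + 3/2 = 7/2.
So m(A \ H) = 7 - 7/2 = 7/2.

7/2


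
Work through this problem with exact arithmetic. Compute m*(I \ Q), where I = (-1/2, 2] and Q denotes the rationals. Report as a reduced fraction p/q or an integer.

The interval I = (-1/2, 2] has m(I) = 2 - (-1/2) = 5/2 (endpoints are measure-zero, so open/closed/half-open agree). Write I = (I cap Q) u (I \ Q). The rationals in I are countable, so m*(I cap Q) = 0 (cover each rational by intervals whose total length is arbitrarily small). By countable subadditivity m*(I) <= m*(I cap Q) + m*(I \ Q), hence m*(I \ Q) >= m(I) = 5/2. The reverse inequality m*(I \ Q) <= m*(I) = 5/2 is trivial since (I \ Q) is a subset of I. Therefore m*(I \ Q) = 5/2.

5/2


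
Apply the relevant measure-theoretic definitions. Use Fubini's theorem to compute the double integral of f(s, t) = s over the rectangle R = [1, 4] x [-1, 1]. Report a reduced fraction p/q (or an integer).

f(s, t) is a tensor product of a function of s and a function of t, and both factors are bounded continuous (hence Lebesgue integrable) on the rectangle, so Fubini's theorem applies:
  integral_R f d(m x m) = (integral_a1^b1 s ds) * (integral_a2^b2 1 dt).
Inner integral in s: integral_{1}^{4} s ds = (4^2 - 1^2)/2
  = 15/2.
Inner integral in t: integral_{-1}^{1} 1 dt = (1^1 - (-1)^1)/1
  = 2.
Product: (15/2) * (2) = 15.

15


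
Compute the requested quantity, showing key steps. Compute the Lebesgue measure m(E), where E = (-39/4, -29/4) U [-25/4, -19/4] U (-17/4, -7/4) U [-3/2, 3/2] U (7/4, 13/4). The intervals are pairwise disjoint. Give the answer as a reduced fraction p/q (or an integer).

For pairwise disjoint intervals, m(union_i I_i) = sum_i m(I_i),
and m is invariant under swapping open/closed endpoints (single points have measure 0).
So m(E) = sum_i (b_i - a_i).
  I_1 has length -29/4 - (-39/4) = 5/2.
  I_2 has length -19/4 - (-25/4) = 3/2.
  I_3 has length -7/4 - (-17/4) = 5/2.
  I_4 has length 3/2 - (-3/2) = 3.
  I_5 has length 13/4 - 7/4 = 3/2.
Summing:
  m(E) = 5/2 + 3/2 + 5/2 + 3 + 3/2 = 11.

11


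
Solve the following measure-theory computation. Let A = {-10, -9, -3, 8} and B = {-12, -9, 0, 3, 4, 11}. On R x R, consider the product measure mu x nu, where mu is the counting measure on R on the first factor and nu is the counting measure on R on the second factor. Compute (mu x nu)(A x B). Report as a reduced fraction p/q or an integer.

For a measurable rectangle A x B, the product measure satisfies
  (mu x nu)(A x B) = mu(A) * nu(B).
  mu(A) = 4.
  nu(B) = 6.
  (mu x nu)(A x B) = 4 * 6 = 24.

24


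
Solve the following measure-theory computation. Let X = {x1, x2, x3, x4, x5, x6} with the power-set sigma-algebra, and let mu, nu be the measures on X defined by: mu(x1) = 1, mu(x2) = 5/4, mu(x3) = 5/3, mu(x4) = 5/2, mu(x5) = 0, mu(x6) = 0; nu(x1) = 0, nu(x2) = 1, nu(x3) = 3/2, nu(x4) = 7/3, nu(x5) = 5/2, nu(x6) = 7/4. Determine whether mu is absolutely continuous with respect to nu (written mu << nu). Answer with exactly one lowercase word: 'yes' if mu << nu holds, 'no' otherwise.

mu << nu means: every nu-null measurable set is also mu-null; equivalently, for every atom x, if nu({x}) = 0 then mu({x}) = 0.
Checking each atom:
  x1: nu = 0, mu = 1 > 0 -> violates mu << nu.
  x2: nu = 1 > 0 -> no constraint.
  x3: nu = 3/2 > 0 -> no constraint.
  x4: nu = 7/3 > 0 -> no constraint.
  x5: nu = 5/2 > 0 -> no constraint.
  x6: nu = 7/4 > 0 -> no constraint.
The atom(s) x1 violate the condition (nu = 0 but mu > 0). Therefore mu is NOT absolutely continuous w.r.t. nu.

no


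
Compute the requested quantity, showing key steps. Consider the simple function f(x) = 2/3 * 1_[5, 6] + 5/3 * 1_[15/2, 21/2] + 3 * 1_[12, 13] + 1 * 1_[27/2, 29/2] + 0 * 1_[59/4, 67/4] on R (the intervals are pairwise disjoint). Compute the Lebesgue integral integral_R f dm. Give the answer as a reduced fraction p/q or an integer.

For a simple function f = sum_i c_i * 1_{A_i} with disjoint A_i,
  integral f dm = sum_i c_i * m(A_i).
Lengths of the A_i:
  m(A_1) = 6 - 5 = 1.
  m(A_2) = 21/2 - 15/2 = 3.
  m(A_3) = 13 - 12 = 1.
  m(A_4) = 29/2 - 27/2 = 1.
  m(A_5) = 67/4 - 59/4 = 2.
Contributions c_i * m(A_i):
  (2/3) * (1) = 2/3.
  (5/3) * (3) = 5.
  (3) * (1) = 3.
  (1) * (1) = 1.
  (0) * (2) = 0.
Total: 2/3 + 5 + 3 + 1 + 0 = 29/3.

29/3


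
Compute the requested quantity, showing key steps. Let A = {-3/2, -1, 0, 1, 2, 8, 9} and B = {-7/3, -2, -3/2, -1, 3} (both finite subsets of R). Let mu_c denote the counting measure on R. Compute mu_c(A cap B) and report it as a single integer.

Counting measure on a finite set equals cardinality. mu_c(A cap B) = |A cap B| (elements appearing in both).
Enumerating the elements of A that also lie in B gives 2 element(s).
So mu_c(A cap B) = 2.

2


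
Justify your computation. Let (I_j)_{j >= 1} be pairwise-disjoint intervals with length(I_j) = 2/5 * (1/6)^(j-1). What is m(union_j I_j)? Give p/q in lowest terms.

By countable additivity of the Lebesgue measure on pairwise disjoint measurable sets,
  m(union_{j >= 1} I_j) = sum_{j >= 1} m(I_j) = sum_{j >= 1} a * r^(j-1),
  with a = 2/5 and r = 1/6.
Since 0 < r = 1/6 < 1, the geometric series converges:
  sum_{j >= 1} a * r^(j-1) = a / (1 - r).
  = 2/5 / (1 - 1/6)
  = 2/5 / (5/6)
  = 12/25.

12/25


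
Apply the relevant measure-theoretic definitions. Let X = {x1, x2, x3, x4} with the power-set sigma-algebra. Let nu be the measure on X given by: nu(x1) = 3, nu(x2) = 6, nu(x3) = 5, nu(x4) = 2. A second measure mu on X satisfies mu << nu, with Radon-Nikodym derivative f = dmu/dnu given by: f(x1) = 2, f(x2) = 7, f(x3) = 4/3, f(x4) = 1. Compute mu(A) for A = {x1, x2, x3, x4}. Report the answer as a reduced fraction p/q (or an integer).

By the defining property of the Radon-Nikodym derivative, for every measurable set A,
  mu(A) = integral_A f dnu.
Since nu is a discrete measure concentrated on the atoms of X, the integral over A reduces to the sum
  mu(A) = sum_{x in A} f(x) * nu({x}).
Computing each term:
  x1: f(x1) * nu(x1) = 2 * 3 = 6.
  x2: f(x2) * nu(x2) = 7 * 6 = 42.
  x3: f(x3) * nu(x3) = 4/3 * 5 = 20/3.
  x4: f(x4) * nu(x4) = 1 * 2 = 2.
Summing: mu(A) = 6 + 42 + 20/3 + 2 = 170/3.

170/3


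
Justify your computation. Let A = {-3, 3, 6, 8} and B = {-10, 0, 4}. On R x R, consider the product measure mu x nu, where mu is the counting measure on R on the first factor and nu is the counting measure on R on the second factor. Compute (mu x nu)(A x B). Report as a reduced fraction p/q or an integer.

For a measurable rectangle A x B, the product measure satisfies
  (mu x nu)(A x B) = mu(A) * nu(B).
  mu(A) = 4.
  nu(B) = 3.
  (mu x nu)(A x B) = 4 * 3 = 12.

12


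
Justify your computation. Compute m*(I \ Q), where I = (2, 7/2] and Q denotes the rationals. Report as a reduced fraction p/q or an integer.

The interval I = (2, 7/2] has m(I) = 7/2 - 2 = 3/2 (endpoints are measure-zero, so open/closed/half-open agree). Write I = (I cap Q) u (I \ Q). The rationals in I are countable, so m*(I cap Q) = 0 (cover each rational by intervals whose total length is arbitrarily small). By countable subadditivity m*(I) <= m*(I cap Q) + m*(I \ Q), hence m*(I \ Q) >= m(I) = 3/2. The reverse inequality m*(I \ Q) <= m*(I) = 3/2 is trivial since (I \ Q) is a subset of I. Therefore m*(I \ Q) = 3/2.

3/2


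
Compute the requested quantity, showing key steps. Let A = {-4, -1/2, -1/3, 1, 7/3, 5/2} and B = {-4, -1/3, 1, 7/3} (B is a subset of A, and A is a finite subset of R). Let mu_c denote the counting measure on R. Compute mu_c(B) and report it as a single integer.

Counting measure assigns mu_c(E) = |E| (number of elements) when E is finite.
B has 4 element(s), so mu_c(B) = 4.

4


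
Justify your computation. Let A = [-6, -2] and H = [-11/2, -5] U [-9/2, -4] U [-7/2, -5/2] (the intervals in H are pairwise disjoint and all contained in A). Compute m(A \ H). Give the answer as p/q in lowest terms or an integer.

The ambient interval has length m(A) = -2 - (-6) = 4.
Since the holes are disjoint and sit inside A, by finite additivity
  m(H) = sum_i (b_i - a_i), and m(A \ H) = m(A) - m(H).
Computing the hole measures:
  m(H_1) = -5 - (-11/2) = 1/2.
  m(H_2) = -4 - (-9/2) = 1/2.
  m(H_3) = -5/2 - (-7/2) = 1.
Summed: m(H) = 1/2 + 1/2 + 1 = 2.
So m(A \ H) = 4 - 2 = 2.

2


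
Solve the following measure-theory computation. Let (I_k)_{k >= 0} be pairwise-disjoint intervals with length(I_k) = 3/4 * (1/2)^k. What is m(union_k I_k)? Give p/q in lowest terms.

By countable additivity of the Lebesgue measure on pairwise disjoint measurable sets,
  m(union_{k >= 0} I_k) = sum_{k >= 0} m(I_k) = sum_{k >= 0} a * r^k,
  with a = 3/4 and r = 1/2.
Since 0 < r = 1/2 < 1, the geometric series converges:
  sum_{k >= 0} a * r^k = a / (1 - r).
  = 3/4 / (1 - 1/2)
  = 3/4 / (1/2)
  = 3/2.

3/2


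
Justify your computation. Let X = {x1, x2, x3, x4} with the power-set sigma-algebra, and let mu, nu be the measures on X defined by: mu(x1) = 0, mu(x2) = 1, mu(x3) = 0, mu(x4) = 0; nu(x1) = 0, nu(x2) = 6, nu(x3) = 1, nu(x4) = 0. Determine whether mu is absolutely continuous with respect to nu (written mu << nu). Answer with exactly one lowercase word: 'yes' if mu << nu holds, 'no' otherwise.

mu << nu means: every nu-null measurable set is also mu-null; equivalently, for every atom x, if nu({x}) = 0 then mu({x}) = 0.
Checking each atom:
  x1: nu = 0, mu = 0 -> consistent with mu << nu.
  x2: nu = 6 > 0 -> no constraint.
  x3: nu = 1 > 0 -> no constraint.
  x4: nu = 0, mu = 0 -> consistent with mu << nu.
No atom violates the condition. Therefore mu << nu.

yes


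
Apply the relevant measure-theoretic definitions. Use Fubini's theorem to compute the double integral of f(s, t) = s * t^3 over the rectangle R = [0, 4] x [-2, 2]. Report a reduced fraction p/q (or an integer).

f(s, t) is a tensor product of a function of s and a function of t, and both factors are bounded continuous (hence Lebesgue integrable) on the rectangle, so Fubini's theorem applies:
  integral_R f d(m x m) = (integral_a1^b1 s ds) * (integral_a2^b2 t^3 dt).
Inner integral in s: integral_{0}^{4} s ds = (4^2 - 0^2)/2
  = 8.
Inner integral in t: integral_{-2}^{2} t^3 dt = (2^4 - (-2)^4)/4
  = 0.
Product: (8) * (0) = 0.

0


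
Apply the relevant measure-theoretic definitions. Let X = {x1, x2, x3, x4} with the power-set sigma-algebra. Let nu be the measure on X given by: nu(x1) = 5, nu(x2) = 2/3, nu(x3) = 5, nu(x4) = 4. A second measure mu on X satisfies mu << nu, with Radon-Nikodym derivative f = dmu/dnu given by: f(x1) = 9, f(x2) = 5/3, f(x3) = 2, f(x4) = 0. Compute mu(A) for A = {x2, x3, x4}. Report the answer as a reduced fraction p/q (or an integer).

By the defining property of the Radon-Nikodym derivative, for every measurable set A,
  mu(A) = integral_A f dnu.
Since nu is a discrete measure concentrated on the atoms of X, the integral over A reduces to the sum
  mu(A) = sum_{x in A} f(x) * nu({x}).
Computing each term:
  x2: f(x2) * nu(x2) = 5/3 * 2/3 = 10/9.
  x3: f(x3) * nu(x3) = 2 * 5 = 10.
  x4: f(x4) * nu(x4) = 0 * 4 = 0.
Summing: mu(A) = 10/9 + 10 + 0 = 100/9.

100/9


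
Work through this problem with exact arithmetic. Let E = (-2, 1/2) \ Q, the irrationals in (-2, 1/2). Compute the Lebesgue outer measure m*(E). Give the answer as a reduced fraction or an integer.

The interval I = (-2, 1/2) has m(I) = 1/2 - (-2) = 5/2 (endpoints are measure-zero, so open/closed/half-open agree). Write I = (I cap Q) u (I \ Q). The rationals in I are countable, so m*(I cap Q) = 0 (cover each rational by intervals whose total length is arbitrarily small). By countable subadditivity m*(I) <= m*(I cap Q) + m*(I \ Q), hence m*(I \ Q) >= m(I) = 5/2. The reverse inequality m*(I \ Q) <= m*(I) = 5/2 is trivial since (I \ Q) is a subset of I. Therefore m*(I \ Q) = 5/2.

5/2
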